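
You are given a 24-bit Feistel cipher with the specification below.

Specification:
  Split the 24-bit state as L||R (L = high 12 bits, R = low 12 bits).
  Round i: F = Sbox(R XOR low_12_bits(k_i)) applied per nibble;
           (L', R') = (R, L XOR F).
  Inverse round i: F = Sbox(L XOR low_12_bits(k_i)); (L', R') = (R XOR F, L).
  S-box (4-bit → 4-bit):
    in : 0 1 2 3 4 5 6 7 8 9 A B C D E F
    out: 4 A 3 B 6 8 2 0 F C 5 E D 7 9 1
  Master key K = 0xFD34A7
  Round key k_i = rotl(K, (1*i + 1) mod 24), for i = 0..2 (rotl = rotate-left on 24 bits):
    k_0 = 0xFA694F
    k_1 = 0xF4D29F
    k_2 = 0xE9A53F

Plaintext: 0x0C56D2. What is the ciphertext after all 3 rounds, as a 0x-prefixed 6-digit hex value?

0xD15E37

s_0 = plaintext = 0x0C56D2
s_1 = Round(s_0, k_0) = 0x6D2102
s_2 = Round(s_1, k_1) = 0x102D15
s_3 = Round(s_2, k_2) = 0xD15E37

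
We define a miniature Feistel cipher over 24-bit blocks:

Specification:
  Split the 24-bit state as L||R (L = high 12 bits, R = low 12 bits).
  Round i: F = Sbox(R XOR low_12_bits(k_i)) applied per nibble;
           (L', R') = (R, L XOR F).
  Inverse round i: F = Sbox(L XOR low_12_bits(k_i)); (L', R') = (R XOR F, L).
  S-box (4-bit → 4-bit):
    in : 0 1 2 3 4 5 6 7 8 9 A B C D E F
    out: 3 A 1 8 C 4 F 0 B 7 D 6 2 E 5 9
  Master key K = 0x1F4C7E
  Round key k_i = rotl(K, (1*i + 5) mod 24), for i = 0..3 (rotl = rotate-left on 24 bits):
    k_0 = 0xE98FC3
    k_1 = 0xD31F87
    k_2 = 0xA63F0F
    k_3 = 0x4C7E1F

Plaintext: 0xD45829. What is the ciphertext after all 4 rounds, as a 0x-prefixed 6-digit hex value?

s_0 = plaintext = 0xD45829
s_1 = Round(s_0, k_0) = 0x829D18
s_2 = Round(s_1, k_1) = 0xD18950
s_3 = Round(s_2, k_2) = 0x950251
s_4 = Round(s_3, k_3) = 0x251B95

0x251B95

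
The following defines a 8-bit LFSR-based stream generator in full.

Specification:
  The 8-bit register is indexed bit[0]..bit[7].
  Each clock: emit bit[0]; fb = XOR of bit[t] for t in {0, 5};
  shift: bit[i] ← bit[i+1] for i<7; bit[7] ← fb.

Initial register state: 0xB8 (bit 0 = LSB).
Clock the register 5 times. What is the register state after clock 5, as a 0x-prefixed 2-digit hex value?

0xAD

reg_0 = 0xB8
clock 1: out=0, reg = 0xDC
clock 2: out=0, reg = 0x6E
clock 3: out=0, reg = 0xB7
clock 4: out=1, reg = 0x5B
clock 5: out=1, reg = 0xAD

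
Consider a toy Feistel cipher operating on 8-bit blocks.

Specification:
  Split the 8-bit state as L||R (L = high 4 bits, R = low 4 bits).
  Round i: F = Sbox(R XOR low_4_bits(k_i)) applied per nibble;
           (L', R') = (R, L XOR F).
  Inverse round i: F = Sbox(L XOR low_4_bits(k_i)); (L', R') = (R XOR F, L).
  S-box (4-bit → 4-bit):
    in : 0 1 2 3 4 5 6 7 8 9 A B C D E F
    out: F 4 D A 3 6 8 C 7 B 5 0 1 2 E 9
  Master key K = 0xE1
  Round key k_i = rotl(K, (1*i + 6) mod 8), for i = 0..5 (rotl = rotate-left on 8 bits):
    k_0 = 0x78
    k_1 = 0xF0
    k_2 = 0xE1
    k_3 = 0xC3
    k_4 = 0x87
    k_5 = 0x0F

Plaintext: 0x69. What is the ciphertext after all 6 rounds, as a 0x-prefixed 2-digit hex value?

0xD5

s_0 = plaintext = 0x69
s_1 = Round(s_0, k_0) = 0x92
s_2 = Round(s_1, k_1) = 0x24
s_3 = Round(s_2, k_2) = 0x44
s_4 = Round(s_3, k_3) = 0x48
s_5 = Round(s_4, k_4) = 0x8D
s_6 = Round(s_5, k_5) = 0xD5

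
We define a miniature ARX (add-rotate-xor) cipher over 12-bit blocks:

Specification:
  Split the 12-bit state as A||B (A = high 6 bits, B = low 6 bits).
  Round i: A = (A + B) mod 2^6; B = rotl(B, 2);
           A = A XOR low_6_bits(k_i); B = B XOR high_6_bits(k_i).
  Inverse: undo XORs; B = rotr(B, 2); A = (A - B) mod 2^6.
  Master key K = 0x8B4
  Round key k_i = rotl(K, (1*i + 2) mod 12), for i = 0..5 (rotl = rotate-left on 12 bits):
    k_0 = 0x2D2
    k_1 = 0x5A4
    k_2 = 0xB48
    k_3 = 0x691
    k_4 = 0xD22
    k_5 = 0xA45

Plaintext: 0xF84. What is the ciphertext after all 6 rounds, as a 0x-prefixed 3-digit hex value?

0x1DE

s_0 = plaintext = 0xF84
s_1 = Round(s_0, k_0) = 0x41B
s_2 = Round(s_1, k_1) = 0x3FB
s_3 = Round(s_2, k_2) = 0x082
s_4 = Round(s_3, k_3) = 0x552
s_5 = Round(s_4, k_4) = 0x17D
s_6 = Round(s_5, k_5) = 0x1DE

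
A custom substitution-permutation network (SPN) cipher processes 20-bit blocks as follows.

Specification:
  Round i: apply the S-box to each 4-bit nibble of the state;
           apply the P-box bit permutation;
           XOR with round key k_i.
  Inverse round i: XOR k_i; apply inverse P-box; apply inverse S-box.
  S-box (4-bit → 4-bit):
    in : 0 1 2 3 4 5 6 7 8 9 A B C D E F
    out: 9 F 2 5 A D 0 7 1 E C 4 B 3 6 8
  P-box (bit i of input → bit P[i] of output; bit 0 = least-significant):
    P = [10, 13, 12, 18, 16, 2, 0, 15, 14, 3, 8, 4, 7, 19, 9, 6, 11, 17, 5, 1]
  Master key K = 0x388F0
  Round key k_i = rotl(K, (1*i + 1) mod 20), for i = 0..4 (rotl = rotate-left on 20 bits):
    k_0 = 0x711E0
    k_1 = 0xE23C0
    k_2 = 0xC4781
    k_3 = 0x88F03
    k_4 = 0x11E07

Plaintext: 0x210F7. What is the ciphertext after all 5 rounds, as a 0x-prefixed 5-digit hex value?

s_0 = plaintext = 0x210F7
s_1 = Round(s_0, k_0) = 0xDE730
s_2 = Round(s_1, k_1) = 0x16CC9
s_3 = Round(s_2, k_2) = 0xBBFBF
s_4 = Round(s_3, k_3) = 0xC8D32
s_5 = Round(s_4, k_4) = 0x2768C

0x2768C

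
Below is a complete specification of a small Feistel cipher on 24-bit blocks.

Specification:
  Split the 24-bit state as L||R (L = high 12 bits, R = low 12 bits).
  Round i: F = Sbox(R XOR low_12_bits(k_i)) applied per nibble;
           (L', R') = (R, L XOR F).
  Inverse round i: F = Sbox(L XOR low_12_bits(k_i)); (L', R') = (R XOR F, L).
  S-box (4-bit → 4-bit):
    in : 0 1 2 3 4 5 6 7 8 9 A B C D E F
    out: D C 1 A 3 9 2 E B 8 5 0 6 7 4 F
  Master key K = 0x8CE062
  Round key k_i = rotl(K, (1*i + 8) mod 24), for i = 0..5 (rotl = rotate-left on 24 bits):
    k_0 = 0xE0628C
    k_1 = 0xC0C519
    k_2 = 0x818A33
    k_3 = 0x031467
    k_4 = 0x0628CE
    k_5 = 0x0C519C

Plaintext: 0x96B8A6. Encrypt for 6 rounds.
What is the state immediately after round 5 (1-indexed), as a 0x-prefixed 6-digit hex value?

0x7406CA

s_0 = plaintext = 0x96B8A6
s_1 = Round(s_0, k_0) = 0x8A6C7E
s_2 = Round(s_1, k_1) = 0xC7E088
s_3 = Round(s_2, k_2) = 0x08897E
s_4 = Round(s_3, k_3) = 0x97E740
s_5 = Round(s_4, k_4) = 0x7406CA
s_6 = Round(s_5, k_5) = 0x6CA9D2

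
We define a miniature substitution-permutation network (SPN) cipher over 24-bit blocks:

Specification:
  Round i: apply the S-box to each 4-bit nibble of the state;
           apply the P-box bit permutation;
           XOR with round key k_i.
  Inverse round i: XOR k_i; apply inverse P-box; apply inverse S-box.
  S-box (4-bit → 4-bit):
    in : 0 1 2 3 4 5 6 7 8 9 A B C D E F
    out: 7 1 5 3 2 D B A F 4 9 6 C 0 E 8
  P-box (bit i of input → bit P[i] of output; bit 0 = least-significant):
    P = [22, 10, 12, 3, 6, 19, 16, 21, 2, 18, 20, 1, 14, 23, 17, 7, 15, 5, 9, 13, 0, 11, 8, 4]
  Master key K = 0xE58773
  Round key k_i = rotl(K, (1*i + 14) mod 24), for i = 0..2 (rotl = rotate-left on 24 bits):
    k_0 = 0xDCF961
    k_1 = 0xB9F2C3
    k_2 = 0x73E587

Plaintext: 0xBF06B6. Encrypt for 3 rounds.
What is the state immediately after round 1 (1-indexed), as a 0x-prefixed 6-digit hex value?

0x13946F

s_0 = plaintext = 0xBF06B6
s_1 = Round(s_0, k_0) = 0x13946F
s_2 = Round(s_1, k_1) = 0x9772AA
s_3 = Round(s_2, k_2) = 0x83C46B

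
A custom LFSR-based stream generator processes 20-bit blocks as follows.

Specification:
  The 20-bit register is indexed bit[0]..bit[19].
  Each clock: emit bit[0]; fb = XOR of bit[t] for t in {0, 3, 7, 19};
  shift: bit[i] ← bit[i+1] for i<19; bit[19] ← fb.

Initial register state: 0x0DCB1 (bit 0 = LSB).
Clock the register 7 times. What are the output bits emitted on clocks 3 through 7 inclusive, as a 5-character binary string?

reg_0 = 0x0DCB1
clock 1: out=1, reg = 0x06E58
clock 2: out=0, reg = 0x8372C
clock 3: out=0, reg = 0x41B96
clock 4: out=0, reg = 0xA0DCB
clock 5: out=1, reg = 0x506E5
clock 6: out=1, reg = 0x28372
clock 7: out=0, reg = 0x141B9

00110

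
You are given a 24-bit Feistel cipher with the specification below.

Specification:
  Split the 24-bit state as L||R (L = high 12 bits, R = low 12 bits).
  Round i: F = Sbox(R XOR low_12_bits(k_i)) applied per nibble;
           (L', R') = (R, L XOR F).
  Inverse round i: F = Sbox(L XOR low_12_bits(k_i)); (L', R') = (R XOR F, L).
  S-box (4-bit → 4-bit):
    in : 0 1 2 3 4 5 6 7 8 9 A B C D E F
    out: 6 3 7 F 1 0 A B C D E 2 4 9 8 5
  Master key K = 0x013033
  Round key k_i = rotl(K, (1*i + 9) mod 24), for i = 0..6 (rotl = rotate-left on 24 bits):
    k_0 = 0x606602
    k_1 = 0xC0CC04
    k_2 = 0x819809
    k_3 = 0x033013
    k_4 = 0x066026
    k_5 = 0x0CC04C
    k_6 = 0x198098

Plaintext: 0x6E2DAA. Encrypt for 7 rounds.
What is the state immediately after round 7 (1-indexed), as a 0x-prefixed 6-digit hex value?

s_0 = plaintext = 0x6E2DAA
s_1 = Round(s_0, k_0) = 0xDAA40E
s_2 = Round(s_1, k_1) = 0x40E1C4
s_3 = Round(s_2, k_2) = 0x1C4947
s_4 = Round(s_3, k_3) = 0x947CC5
s_5 = Round(s_4, k_4) = 0xCC5DC8
s_6 = Round(s_5, k_5) = 0xDC8504
s_7 = Round(s_6, k_6) = 0x504D1C

0x504D1C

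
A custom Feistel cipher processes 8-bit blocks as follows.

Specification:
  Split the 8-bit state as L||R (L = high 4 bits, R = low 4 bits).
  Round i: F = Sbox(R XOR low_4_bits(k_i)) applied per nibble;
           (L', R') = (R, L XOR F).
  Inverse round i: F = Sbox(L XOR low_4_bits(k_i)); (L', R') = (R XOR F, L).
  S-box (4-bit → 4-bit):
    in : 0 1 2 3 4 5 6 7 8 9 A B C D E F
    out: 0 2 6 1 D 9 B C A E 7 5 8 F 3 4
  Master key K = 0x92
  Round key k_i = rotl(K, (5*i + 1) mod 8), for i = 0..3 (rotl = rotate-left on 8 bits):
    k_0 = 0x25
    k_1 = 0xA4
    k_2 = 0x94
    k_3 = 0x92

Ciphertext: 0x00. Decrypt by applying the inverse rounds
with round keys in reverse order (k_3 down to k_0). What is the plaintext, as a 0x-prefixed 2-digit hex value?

0xF0

s_0 = ciphertext = 0x00
s_1 = InvRound(s_0, k_3) = 0x60
s_2 = InvRound(s_1, k_2) = 0x66
s_3 = InvRound(s_2, k_1) = 0x06
s_4 = InvRound(s_3, k_0) = 0xF0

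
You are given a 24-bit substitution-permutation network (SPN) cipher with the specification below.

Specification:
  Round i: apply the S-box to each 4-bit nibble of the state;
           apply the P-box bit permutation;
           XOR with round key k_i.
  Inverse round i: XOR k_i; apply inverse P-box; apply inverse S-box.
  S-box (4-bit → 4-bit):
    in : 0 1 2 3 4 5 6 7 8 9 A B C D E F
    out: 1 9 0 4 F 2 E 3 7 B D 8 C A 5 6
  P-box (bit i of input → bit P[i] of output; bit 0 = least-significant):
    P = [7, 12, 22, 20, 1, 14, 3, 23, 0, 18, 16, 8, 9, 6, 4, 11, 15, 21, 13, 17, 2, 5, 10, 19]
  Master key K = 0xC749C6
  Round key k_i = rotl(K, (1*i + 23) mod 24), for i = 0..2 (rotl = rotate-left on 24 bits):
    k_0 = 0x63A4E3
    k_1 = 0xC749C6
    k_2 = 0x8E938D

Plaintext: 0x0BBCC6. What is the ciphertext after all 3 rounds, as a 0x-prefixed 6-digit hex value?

s_0 = plaintext = 0x0BBCC6
s_1 = Round(s_0, k_0) = 0xB0BDEF
s_2 = Round(s_1, k_1) = 0x8BD0CC
s_3 = Round(s_2, k_2) = 0x5C9FE0

0x5C9FE0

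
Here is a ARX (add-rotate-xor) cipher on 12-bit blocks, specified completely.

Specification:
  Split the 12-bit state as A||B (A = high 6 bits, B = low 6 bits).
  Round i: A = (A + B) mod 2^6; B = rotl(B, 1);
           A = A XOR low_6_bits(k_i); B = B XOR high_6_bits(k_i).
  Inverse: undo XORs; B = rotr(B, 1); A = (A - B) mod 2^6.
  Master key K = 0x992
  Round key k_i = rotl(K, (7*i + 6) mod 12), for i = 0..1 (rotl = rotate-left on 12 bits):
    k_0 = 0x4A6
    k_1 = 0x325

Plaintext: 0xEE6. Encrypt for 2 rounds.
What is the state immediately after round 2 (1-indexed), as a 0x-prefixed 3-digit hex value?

s_0 = plaintext = 0xEE6
s_1 = Round(s_0, k_0) = 0x1DF
s_2 = Round(s_1, k_1) = 0x0F2

0x0F2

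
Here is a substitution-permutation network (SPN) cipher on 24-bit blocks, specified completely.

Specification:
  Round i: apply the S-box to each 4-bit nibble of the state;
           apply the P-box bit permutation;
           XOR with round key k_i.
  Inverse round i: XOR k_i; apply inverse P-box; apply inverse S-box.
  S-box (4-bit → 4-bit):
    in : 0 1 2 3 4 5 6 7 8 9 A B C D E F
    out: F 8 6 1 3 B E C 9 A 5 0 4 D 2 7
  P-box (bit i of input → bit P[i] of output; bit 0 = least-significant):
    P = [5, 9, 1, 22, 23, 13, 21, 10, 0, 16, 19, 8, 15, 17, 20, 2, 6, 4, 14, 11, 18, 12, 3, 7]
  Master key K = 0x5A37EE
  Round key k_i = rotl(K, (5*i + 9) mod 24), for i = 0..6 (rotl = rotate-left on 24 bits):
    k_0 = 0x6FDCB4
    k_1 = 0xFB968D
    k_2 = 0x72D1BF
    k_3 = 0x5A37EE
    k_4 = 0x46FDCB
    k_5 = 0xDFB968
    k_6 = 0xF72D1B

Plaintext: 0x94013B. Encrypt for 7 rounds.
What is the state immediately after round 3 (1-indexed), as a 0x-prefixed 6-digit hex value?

0x21EA69

s_0 = plaintext = 0x94013B
s_1 = Round(s_0, k_0) = 0xFD4D60
s_2 = Round(s_1, k_1) = 0x9569E6
s_3 = Round(s_2, k_2) = 0x21EA69
s_4 = Round(s_3, k_3) = 0x3009E7
s_5 = Round(s_4, k_4) = 0x11149D
s_6 = Round(s_5, k_5) = 0x9E95CF
s_7 = Round(s_6, k_6) = 0xD43EAC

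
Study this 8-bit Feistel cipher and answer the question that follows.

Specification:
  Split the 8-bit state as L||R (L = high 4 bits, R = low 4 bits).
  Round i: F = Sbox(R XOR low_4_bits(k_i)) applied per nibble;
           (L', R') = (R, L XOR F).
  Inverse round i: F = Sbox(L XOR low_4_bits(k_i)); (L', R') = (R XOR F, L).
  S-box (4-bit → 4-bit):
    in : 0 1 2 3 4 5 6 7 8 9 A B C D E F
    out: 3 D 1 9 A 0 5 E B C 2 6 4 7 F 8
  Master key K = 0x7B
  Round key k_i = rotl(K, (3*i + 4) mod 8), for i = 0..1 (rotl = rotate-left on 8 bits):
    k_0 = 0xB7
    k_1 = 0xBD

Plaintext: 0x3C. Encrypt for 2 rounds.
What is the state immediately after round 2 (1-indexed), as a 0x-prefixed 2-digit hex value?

0x57

s_0 = plaintext = 0x3C
s_1 = Round(s_0, k_0) = 0xC5
s_2 = Round(s_1, k_1) = 0x57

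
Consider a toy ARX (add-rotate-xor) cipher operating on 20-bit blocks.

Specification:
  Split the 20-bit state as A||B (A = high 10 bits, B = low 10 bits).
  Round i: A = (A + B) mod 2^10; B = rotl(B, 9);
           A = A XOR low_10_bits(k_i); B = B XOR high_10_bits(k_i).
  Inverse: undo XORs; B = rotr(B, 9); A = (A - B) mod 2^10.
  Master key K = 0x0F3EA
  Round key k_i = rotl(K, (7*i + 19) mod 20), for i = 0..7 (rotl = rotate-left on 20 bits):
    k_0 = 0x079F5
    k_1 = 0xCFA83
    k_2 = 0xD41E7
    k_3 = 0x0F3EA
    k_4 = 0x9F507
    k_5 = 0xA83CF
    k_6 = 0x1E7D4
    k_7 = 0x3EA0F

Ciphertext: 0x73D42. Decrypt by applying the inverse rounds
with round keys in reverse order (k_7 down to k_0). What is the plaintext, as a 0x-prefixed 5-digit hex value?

0xCC2F9

s_0 = ciphertext = 0x73D42
s_1 = InvRound(s_0, k_7) = 0x14370
s_2 = InvRound(s_1, k_6) = 0x5C613
s_3 = InvRound(s_2, k_5) = 0x56166
s_4 = InvRound(s_3, k_4) = 0x8A237
s_5 = InvRound(s_4, k_3) = 0x6AC17
s_6 = InvRound(s_5, k_2) = 0x6F68F
s_7 = InvRound(s_6, k_1) = 0xF7362
s_8 = InvRound(s_7, k_0) = 0xCC2F9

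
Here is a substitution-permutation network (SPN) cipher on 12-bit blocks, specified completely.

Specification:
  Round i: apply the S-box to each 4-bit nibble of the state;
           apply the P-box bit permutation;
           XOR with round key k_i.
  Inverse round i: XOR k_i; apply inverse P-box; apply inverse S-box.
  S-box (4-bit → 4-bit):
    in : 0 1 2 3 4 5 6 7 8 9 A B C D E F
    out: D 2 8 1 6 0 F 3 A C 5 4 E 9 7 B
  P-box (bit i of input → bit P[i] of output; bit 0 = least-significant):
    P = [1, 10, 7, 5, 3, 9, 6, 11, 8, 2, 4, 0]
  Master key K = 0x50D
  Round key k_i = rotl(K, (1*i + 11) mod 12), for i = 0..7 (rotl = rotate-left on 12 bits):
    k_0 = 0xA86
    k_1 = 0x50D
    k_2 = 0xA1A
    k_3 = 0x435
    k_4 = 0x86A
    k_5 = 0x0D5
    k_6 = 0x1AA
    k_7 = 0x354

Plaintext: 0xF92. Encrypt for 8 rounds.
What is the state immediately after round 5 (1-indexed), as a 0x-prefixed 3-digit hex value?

s_0 = plaintext = 0xF92
s_1 = Round(s_0, k_0) = 0x3E3
s_2 = Round(s_1, k_1) = 0x647
s_3 = Round(s_2, k_2) = 0xD4D
s_4 = Round(s_3, k_3) = 0x756
s_5 = Round(s_4, k_4) = 0xDCC
s_6 = Round(s_5, k_5) = 0xF34
s_7 = Round(s_6, k_6) = 0x427
s_8 = Round(s_7, k_7) = 0xF42

0xDCC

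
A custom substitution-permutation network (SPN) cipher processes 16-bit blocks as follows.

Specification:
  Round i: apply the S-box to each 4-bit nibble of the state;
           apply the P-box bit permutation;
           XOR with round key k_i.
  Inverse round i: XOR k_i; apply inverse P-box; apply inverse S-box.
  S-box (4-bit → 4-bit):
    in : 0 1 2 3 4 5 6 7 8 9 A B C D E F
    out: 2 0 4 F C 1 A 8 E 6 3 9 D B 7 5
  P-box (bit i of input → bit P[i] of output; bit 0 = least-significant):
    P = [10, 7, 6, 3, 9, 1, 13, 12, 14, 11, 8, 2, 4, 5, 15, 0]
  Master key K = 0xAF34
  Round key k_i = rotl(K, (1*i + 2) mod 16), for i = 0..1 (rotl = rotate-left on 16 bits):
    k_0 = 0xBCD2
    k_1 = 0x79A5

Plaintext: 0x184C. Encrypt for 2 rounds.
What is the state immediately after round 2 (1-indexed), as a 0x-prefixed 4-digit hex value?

0xDD46

s_0 = plaintext = 0x184C
s_1 = Round(s_0, k_0) = 0x819E
s_2 = Round(s_1, k_1) = 0xDD46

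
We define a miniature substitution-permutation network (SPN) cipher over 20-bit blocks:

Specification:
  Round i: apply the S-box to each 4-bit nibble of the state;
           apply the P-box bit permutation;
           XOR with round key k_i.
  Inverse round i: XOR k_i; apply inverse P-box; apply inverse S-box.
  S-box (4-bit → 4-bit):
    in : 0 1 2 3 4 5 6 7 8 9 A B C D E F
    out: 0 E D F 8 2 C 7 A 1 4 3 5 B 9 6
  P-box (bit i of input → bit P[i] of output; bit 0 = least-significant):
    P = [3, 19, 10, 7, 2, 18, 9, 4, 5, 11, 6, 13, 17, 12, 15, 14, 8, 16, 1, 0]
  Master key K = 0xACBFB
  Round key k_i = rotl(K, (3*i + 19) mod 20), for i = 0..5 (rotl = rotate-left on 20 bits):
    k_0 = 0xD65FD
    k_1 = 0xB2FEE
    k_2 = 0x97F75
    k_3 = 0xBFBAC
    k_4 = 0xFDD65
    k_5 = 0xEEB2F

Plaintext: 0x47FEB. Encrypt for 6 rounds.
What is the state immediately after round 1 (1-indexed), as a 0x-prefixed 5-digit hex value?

0x7FDA0

s_0 = plaintext = 0x47FEB
s_1 = Round(s_0, k_0) = 0x7FDA0
s_2 = Round(s_1, k_1) = 0xA94CC
s_3 = Round(s_2, k_2) = 0xB597B
s_4 = Round(s_3, k_3) = 0x6E880
s_5 = Round(s_4, k_4) = 0x9B576
s_6 = Round(s_5, k_5) = 0x8F4AB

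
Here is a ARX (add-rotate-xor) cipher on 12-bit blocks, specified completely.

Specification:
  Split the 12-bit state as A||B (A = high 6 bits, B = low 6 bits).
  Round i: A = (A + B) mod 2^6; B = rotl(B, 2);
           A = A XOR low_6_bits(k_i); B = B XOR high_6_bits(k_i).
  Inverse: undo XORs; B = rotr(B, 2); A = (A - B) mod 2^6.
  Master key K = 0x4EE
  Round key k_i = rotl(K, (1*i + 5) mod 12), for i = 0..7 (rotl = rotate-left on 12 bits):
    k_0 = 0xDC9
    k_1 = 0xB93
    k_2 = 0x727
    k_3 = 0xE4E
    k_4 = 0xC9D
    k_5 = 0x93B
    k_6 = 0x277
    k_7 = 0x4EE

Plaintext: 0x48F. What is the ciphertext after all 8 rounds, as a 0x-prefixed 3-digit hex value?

0x5AE

s_0 = plaintext = 0x48F
s_1 = Round(s_0, k_0) = 0xA0B
s_2 = Round(s_1, k_1) = 0x802
s_3 = Round(s_2, k_2) = 0x154
s_4 = Round(s_3, k_3) = 0x5E8
s_5 = Round(s_4, k_4) = 0x890
s_6 = Round(s_5, k_5) = 0x265
s_7 = Round(s_6, k_6) = 0x65F
s_8 = Round(s_7, k_7) = 0x5AE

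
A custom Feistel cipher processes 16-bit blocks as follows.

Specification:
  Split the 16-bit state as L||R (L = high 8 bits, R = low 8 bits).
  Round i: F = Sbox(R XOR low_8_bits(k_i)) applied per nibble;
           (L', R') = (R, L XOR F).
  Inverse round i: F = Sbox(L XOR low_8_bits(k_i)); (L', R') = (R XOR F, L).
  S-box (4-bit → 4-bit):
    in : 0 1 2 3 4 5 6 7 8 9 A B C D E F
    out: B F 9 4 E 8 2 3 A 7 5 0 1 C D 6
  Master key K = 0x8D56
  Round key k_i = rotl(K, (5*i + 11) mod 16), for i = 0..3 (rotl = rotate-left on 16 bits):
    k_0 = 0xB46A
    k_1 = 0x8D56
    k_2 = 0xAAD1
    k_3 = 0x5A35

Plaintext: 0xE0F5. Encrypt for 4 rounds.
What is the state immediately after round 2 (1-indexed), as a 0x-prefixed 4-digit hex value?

s_0 = plaintext = 0xE0F5
s_1 = Round(s_0, k_0) = 0xF596
s_2 = Round(s_1, k_1) = 0x96EE
s_3 = Round(s_2, k_2) = 0xEED0
s_4 = Round(s_3, k_3) = 0xD036

0x96EE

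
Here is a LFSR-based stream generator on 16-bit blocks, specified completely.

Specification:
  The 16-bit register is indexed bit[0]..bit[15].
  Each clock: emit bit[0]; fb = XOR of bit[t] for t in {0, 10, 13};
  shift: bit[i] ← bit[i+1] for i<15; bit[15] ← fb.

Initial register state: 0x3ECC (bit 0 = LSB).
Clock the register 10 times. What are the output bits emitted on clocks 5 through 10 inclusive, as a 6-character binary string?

reg_0 = 0x3ECC
clock 1: out=0, reg = 0x1F66
clock 2: out=0, reg = 0x8FB3
clock 3: out=1, reg = 0x47D9
clock 4: out=1, reg = 0x23EC
clock 5: out=0, reg = 0x91F6
clock 6: out=0, reg = 0x48FB
clock 7: out=1, reg = 0xA47D
clock 8: out=1, reg = 0xD23E
clock 9: out=0, reg = 0x691F
clock 10: out=1, reg = 0x348F

001101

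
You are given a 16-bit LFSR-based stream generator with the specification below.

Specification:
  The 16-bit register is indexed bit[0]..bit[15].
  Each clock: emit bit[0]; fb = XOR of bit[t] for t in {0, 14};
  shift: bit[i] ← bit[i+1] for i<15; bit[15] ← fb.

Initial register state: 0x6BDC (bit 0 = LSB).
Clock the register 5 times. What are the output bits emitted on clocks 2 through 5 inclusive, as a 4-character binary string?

0111

reg_0 = 0x6BDC
clock 1: out=0, reg = 0xB5EE
clock 2: out=0, reg = 0x5AF7
clock 3: out=1, reg = 0x2D7B
clock 4: out=1, reg = 0x96BD
clock 5: out=1, reg = 0xCB5E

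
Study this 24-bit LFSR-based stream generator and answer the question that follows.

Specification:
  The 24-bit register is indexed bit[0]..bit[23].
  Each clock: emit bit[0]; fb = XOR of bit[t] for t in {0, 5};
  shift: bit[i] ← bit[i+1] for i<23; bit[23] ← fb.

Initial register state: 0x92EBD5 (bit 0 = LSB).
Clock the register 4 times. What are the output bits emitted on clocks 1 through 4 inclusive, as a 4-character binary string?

1010

reg_0 = 0x92EBD5
clock 1: out=1, reg = 0xC975EA
clock 2: out=0, reg = 0xE4BAF5
clock 3: out=1, reg = 0x725D7A
clock 4: out=0, reg = 0xB92EBD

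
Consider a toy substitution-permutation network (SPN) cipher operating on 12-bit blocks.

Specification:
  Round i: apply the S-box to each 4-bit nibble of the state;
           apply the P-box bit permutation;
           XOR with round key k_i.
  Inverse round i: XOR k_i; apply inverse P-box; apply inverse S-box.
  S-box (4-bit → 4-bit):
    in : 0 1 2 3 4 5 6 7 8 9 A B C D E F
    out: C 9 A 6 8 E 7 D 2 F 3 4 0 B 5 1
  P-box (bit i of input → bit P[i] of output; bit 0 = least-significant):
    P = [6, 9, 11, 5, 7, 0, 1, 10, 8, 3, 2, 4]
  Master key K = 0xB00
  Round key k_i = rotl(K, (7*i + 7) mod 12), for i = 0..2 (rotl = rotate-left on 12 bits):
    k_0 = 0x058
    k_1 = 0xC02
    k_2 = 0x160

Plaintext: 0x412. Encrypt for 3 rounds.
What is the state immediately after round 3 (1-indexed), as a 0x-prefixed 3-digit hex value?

0x061

s_0 = plaintext = 0x412
s_1 = Round(s_0, k_0) = 0x6E8
s_2 = Round(s_1, k_1) = 0xF8C
s_3 = Round(s_2, k_2) = 0x061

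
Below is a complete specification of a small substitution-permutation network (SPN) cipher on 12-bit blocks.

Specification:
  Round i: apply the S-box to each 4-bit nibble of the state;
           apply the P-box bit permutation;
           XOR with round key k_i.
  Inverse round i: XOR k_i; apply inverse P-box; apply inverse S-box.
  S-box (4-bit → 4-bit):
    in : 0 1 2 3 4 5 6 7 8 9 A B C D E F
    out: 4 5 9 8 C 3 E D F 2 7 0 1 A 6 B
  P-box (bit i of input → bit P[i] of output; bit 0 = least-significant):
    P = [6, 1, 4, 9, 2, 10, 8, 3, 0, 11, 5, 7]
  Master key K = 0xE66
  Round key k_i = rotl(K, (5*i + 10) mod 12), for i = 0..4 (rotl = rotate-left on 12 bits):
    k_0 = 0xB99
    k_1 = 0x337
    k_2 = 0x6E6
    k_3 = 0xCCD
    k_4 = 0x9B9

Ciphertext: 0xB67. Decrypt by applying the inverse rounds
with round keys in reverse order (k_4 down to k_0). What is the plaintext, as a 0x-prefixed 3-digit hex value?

0xC4A

s_0 = ciphertext = 0xB67
s_1 = InvRound(s_0, k_4) = 0x328
s_2 = InvRound(s_1, k_3) = 0x8A2
s_3 = InvRound(s_2, k_2) = 0x952
s_4 = InvRound(s_3, k_1) = 0xAC2
s_5 = InvRound(s_4, k_0) = 0xC4A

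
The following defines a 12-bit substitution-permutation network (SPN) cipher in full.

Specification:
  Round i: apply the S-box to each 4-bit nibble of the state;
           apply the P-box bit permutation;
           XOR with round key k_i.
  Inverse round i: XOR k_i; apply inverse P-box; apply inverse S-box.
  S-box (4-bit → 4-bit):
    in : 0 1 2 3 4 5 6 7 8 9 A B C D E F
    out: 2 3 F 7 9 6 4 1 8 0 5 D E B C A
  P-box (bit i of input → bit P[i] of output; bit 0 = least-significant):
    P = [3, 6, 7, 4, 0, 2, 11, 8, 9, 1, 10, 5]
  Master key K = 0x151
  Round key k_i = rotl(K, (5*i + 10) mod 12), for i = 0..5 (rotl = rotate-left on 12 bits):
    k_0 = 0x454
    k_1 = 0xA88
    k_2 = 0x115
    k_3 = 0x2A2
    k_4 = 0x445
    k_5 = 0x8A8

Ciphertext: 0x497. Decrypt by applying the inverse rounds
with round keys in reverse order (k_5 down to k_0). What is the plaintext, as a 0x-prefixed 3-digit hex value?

0xEC2

s_0 = ciphertext = 0x497
s_1 = InvRound(s_0, k_5) = 0xC34
s_2 = InvRound(s_1, k_4) = 0x8AF
s_3 = InvRound(s_2, k_3) = 0x737
s_4 = InvRound(s_3, k_2) = 0x299
s_5 = InvRound(s_4, k_1) = 0x9A8
s_6 = InvRound(s_5, k_0) = 0xEC2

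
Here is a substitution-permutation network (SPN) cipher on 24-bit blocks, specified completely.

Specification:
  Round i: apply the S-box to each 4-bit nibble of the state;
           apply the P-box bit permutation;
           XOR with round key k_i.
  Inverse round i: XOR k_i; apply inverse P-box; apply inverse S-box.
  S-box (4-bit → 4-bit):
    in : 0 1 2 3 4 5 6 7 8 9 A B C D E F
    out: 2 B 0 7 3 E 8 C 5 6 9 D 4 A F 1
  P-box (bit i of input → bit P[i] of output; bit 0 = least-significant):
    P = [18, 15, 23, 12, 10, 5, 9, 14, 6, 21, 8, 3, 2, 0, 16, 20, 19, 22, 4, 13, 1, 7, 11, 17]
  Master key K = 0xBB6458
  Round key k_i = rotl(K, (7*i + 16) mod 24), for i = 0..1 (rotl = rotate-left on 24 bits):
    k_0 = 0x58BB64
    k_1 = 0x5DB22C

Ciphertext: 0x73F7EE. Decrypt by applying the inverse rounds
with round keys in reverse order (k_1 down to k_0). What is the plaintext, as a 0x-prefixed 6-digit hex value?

0xE09A21

s_0 = ciphertext = 0x73F7EE
s_1 = InvRound(s_0, k_1) = 0x1F23AF
s_2 = InvRound(s_1, k_0) = 0xE09A21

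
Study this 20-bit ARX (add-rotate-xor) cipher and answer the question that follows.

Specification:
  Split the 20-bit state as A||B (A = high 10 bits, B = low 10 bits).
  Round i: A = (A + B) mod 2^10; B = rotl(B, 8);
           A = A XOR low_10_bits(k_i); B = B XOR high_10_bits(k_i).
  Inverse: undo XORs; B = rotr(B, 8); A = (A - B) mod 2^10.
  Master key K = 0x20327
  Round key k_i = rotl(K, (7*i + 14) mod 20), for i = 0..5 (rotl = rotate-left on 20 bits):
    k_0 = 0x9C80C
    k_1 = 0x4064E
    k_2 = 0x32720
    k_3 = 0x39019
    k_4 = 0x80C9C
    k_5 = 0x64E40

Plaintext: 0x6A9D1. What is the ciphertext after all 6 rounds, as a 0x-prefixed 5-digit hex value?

s_0 = plaintext = 0x6A9D1
s_1 = Round(s_0, k_0) = 0xDDF06
s_2 = Round(s_1, k_1) = 0x0CFC0
s_3 = Round(s_2, k_2) = 0x34C39
s_4 = Round(s_3, k_3) = 0x455EA
s_5 = Round(s_4, k_4) = 0x98C79
s_6 = Round(s_5, k_5) = 0x2708D

0x2708D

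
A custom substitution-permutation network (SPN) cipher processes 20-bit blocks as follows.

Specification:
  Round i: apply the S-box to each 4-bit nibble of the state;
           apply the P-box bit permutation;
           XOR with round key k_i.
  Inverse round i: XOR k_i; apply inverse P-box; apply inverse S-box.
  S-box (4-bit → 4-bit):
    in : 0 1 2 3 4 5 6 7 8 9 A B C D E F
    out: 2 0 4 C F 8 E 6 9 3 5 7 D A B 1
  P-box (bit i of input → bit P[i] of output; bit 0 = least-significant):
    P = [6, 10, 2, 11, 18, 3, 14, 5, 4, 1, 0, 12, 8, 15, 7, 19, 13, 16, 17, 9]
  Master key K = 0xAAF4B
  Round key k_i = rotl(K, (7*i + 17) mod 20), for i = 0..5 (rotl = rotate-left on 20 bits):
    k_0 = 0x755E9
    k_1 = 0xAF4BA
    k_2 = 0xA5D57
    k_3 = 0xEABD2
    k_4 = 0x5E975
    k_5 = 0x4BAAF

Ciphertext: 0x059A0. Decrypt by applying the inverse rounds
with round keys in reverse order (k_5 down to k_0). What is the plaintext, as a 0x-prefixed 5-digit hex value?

0x298DF

s_0 = ciphertext = 0x059A0
s_1 = InvRound(s_0, k_5) = 0x897B2
s_2 = InvRound(s_1, k_4) = 0xE36A4
s_3 = InvRound(s_2, k_3) = 0x19E54
s_4 = InvRound(s_3, k_2) = 0x6E721
s_5 = InvRound(s_4, k_1) = 0x5C491
s_6 = InvRound(s_5, k_0) = 0x298DF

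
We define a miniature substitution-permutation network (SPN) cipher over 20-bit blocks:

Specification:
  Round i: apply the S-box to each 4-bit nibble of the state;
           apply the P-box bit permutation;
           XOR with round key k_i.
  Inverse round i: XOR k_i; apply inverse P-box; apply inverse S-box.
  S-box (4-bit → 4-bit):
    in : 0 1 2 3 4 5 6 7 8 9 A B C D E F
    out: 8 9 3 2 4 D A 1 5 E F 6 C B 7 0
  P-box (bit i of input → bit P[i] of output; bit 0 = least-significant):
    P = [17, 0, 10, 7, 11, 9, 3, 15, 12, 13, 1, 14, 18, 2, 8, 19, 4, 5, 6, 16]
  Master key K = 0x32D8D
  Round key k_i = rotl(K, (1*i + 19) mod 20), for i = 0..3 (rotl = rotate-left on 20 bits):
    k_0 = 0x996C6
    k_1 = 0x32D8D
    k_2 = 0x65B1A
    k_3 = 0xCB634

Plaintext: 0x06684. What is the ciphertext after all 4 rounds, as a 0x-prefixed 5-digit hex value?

0xE15DB

s_0 = plaintext = 0x06684
s_1 = Round(s_0, k_0) = 0x0FACA
s_2 = Round(s_1, k_1) = 0x0D906
s_3 = Round(s_2, k_2) = 0xBBB9D
s_4 = Round(s_3, k_3) = 0xE15DB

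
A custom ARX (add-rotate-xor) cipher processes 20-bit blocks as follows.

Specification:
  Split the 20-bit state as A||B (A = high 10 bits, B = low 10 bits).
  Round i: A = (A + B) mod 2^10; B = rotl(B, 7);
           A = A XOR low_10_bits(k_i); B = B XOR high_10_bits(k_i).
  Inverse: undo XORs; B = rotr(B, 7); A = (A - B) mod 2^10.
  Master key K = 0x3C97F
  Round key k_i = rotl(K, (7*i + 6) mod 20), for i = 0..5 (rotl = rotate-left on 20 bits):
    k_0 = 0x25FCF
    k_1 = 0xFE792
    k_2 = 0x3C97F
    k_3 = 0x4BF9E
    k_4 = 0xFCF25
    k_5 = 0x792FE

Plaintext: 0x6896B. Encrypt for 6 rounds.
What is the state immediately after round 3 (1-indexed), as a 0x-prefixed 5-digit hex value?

0x0CFA9

s_0 = plaintext = 0x6896B
s_1 = Round(s_0, k_0) = 0x3093A
s_2 = Round(s_1, k_1) = 0x9BADE
s_3 = Round(s_2, k_2) = 0x0CFA9
s_4 = Round(s_3, k_3) = 0x109DA
s_5 = Round(s_4, k_4) = 0x4E6C8
s_6 = Round(s_5, k_5) = 0xBFDBD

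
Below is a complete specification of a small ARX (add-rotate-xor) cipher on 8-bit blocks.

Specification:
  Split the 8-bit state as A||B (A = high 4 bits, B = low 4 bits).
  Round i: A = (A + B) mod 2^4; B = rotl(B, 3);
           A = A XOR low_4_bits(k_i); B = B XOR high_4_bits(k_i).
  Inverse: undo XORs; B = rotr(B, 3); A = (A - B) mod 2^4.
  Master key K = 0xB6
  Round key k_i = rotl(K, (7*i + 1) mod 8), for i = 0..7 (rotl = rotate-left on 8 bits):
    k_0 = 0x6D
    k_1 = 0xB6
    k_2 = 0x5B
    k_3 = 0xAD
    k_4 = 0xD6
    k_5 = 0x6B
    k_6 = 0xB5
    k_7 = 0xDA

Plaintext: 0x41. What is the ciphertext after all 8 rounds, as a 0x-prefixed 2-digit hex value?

s_0 = plaintext = 0x41
s_1 = Round(s_0, k_0) = 0x8E
s_2 = Round(s_1, k_1) = 0x0C
s_3 = Round(s_2, k_2) = 0x73
s_4 = Round(s_3, k_3) = 0x73
s_5 = Round(s_4, k_4) = 0xC4
s_6 = Round(s_5, k_5) = 0xB4
s_7 = Round(s_6, k_6) = 0xA9
s_8 = Round(s_7, k_7) = 0x91

0x91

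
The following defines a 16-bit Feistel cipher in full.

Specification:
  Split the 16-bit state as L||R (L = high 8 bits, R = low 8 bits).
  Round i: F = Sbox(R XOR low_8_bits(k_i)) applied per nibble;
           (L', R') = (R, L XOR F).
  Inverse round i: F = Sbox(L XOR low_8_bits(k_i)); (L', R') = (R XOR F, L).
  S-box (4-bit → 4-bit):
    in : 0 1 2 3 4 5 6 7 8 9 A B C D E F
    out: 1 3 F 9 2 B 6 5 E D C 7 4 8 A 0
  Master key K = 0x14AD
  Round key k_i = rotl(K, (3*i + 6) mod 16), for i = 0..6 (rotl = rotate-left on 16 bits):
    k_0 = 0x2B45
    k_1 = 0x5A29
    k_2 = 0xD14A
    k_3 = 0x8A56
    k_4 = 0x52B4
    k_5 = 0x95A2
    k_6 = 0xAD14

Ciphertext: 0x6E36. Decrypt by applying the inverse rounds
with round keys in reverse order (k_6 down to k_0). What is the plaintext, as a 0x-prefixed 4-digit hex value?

s_0 = ciphertext = 0x6E36
s_1 = InvRound(s_0, k_6) = 0x6A6E
s_2 = InvRound(s_1, k_5) = 0x206A
s_3 = InvRound(s_2, k_4) = 0xB820
s_4 = InvRound(s_3, k_3) = 0x8AB8
s_5 = InvRound(s_4, k_2) = 0xF98A
s_6 = InvRound(s_5, k_1) = 0x0BF9
s_7 = InvRound(s_6, k_0) = 0xD30B

0xD30B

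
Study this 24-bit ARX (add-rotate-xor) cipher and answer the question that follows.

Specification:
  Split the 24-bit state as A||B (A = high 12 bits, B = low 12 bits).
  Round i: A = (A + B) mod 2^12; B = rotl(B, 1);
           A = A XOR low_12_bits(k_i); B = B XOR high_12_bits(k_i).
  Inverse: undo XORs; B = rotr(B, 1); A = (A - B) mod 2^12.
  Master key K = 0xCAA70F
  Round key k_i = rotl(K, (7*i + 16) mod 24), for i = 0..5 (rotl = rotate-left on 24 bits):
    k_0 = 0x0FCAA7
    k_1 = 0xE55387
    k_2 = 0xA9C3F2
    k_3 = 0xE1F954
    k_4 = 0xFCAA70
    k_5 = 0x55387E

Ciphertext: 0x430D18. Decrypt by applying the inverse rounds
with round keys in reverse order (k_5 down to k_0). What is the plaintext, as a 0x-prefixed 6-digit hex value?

s_0 = ciphertext = 0x430D18
s_1 = InvRound(s_0, k_5) = 0x029C25
s_2 = InvRound(s_1, k_4) = 0x0629F7
s_3 = InvRound(s_2, k_3) = 0x5423F4
s_4 = InvRound(s_3, k_2) = 0x1FC4B4
s_5 = InvRound(s_4, k_1) = 0x50BD70
s_6 = InvRound(s_5, k_0) = 0x8E66C6

0x8E66C6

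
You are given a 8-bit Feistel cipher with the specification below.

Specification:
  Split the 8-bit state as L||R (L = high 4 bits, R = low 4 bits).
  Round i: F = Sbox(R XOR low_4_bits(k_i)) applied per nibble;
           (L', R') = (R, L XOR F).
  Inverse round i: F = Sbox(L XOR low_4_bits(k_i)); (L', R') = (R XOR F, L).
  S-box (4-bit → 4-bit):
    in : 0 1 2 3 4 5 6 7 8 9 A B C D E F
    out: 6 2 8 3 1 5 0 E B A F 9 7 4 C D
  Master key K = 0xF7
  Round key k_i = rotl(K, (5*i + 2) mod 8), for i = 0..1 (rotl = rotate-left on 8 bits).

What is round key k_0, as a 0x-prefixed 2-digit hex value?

K = 0xF7
k_0 = rotl(K, (5*0+2) mod 8) = rotl(K, 2) = 0xDF

0xDF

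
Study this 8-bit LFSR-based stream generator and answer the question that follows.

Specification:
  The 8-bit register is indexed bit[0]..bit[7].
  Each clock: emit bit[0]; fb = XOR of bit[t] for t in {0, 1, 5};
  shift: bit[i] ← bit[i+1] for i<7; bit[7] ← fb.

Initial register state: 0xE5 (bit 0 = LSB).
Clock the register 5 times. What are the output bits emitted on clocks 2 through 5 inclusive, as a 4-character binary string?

reg_0 = 0xE5
clock 1: out=1, reg = 0x72
clock 2: out=0, reg = 0x39
clock 3: out=1, reg = 0x1C
clock 4: out=0, reg = 0x0E
clock 5: out=0, reg = 0x87

0100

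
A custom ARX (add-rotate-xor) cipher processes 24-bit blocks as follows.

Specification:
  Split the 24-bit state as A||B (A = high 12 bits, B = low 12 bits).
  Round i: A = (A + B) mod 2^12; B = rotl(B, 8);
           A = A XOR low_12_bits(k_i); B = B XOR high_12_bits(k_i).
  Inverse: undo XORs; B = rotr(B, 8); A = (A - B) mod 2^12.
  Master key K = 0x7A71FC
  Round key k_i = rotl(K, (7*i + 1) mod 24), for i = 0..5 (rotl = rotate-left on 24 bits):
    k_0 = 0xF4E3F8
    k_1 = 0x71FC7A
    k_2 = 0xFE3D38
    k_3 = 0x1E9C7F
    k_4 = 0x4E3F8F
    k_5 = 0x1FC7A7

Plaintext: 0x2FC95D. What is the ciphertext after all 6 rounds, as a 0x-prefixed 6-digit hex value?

0x1A2103

s_0 = plaintext = 0x2FC95D
s_1 = Round(s_0, k_0) = 0xFA12DB
s_2 = Round(s_1, k_1) = 0xE06C32
s_3 = Round(s_2, k_2) = 0x700D20
s_4 = Round(s_3, k_3) = 0x85F13B
s_5 = Round(s_4, k_4) = 0x615FF0
s_6 = Round(s_5, k_5) = 0x1A2103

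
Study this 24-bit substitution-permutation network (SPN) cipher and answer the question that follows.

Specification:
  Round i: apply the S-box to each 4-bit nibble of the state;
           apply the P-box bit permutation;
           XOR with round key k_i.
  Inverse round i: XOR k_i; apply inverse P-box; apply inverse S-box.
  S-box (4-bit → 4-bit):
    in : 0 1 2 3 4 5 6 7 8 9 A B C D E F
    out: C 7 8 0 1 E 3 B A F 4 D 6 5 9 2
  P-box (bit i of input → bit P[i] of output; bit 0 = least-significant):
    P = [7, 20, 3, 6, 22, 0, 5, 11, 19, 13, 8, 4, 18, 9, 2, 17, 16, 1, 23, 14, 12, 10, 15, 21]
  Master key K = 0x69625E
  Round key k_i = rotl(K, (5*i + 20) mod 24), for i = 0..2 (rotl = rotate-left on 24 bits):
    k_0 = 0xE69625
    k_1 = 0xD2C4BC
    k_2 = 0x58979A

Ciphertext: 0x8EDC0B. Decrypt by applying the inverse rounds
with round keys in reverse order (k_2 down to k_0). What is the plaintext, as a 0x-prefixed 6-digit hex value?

0xBF01B5

s_0 = ciphertext = 0x8EDC0B
s_1 = InvRound(s_0, k_2) = 0x307076
s_2 = InvRound(s_1, k_1) = 0x9C2F4B
s_3 = InvRound(s_2, k_0) = 0xBF01B5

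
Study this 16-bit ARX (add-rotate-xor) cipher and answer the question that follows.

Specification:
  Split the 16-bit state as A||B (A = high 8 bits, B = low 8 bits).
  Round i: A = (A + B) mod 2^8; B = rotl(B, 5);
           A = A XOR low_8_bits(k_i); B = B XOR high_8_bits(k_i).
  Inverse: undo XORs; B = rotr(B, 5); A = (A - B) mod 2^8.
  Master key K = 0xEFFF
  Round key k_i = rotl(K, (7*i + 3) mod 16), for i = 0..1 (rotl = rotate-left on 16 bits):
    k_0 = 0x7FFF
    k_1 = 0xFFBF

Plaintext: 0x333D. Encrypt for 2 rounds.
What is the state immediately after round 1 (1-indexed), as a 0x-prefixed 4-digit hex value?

0x8FD8

s_0 = plaintext = 0x333D
s_1 = Round(s_0, k_0) = 0x8FD8
s_2 = Round(s_1, k_1) = 0xD8E4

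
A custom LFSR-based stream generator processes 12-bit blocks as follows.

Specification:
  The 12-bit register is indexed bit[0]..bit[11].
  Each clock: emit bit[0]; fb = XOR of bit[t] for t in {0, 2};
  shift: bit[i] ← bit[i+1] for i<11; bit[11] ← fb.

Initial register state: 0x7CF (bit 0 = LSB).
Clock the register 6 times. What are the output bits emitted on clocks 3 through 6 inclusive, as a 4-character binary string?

reg_0 = 0x7CF
clock 1: out=1, reg = 0x3E7
clock 2: out=1, reg = 0x1F3
clock 3: out=1, reg = 0x8F9
clock 4: out=1, reg = 0xC7C
clock 5: out=0, reg = 0xE3E
clock 6: out=0, reg = 0xF1F

1100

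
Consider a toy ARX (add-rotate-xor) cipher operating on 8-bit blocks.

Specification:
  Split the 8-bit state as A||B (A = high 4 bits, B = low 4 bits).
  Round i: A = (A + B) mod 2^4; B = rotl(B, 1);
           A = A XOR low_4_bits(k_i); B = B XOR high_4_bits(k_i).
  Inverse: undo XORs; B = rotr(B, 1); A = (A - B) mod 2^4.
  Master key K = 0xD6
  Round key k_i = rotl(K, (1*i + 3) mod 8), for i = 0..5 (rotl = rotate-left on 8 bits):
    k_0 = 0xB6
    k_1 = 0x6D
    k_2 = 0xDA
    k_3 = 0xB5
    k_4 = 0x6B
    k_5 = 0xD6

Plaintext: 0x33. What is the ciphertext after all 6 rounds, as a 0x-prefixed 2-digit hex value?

0xAC

s_0 = plaintext = 0x33
s_1 = Round(s_0, k_0) = 0x0D
s_2 = Round(s_1, k_1) = 0x0D
s_3 = Round(s_2, k_2) = 0x76
s_4 = Round(s_3, k_3) = 0x87
s_5 = Round(s_4, k_4) = 0x48
s_6 = Round(s_5, k_5) = 0xAC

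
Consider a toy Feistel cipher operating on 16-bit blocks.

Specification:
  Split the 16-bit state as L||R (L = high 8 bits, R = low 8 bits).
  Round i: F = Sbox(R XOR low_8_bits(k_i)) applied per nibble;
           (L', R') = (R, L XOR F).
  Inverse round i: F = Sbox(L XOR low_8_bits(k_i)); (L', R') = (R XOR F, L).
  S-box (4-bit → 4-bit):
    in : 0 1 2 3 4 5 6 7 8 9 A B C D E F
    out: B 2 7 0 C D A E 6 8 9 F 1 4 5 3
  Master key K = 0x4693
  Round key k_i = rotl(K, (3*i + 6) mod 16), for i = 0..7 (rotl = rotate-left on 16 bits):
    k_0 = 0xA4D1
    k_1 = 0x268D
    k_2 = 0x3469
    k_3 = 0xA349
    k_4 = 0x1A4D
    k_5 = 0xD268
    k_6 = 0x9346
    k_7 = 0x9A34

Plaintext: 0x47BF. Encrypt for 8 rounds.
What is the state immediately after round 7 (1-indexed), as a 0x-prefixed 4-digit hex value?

s_0 = plaintext = 0x47BF
s_1 = Round(s_0, k_0) = 0xBFE2
s_2 = Round(s_1, k_1) = 0xE21C
s_3 = Round(s_2, k_2) = 0x1C0F
s_4 = Round(s_3, k_3) = 0x0FD6
s_5 = Round(s_4, k_4) = 0xD680
s_6 = Round(s_5, k_5) = 0x8080
s_7 = Round(s_6, k_6) = 0x809A
s_8 = Round(s_7, k_7) = 0x9A15

0x809A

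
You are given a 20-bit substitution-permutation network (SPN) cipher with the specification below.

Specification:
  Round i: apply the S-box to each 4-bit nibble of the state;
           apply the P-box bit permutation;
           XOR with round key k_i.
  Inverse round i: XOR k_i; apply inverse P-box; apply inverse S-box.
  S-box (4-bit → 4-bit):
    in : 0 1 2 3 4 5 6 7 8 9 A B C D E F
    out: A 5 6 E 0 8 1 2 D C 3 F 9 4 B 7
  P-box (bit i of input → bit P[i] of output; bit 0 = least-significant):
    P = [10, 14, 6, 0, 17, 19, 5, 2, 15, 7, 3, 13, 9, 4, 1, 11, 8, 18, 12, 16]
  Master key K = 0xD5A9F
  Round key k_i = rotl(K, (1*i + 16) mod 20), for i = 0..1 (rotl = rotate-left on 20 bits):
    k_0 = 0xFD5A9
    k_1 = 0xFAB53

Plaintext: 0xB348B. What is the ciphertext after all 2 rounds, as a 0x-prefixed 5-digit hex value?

s_0 = plaintext = 0xB348B
s_1 = Round(s_0, k_0) = 0x888DE
s_2 = Round(s_1, k_1) = 0xE5478

0xE5478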